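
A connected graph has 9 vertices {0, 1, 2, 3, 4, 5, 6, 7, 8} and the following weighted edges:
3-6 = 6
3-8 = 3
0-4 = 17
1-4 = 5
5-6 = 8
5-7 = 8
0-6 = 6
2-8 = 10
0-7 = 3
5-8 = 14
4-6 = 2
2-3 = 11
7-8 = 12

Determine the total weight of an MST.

43

Prim, starting at 5.
Step 1: cheapest edge leaving the tree is 5-6 (8); add 6.
Step 2: cheapest edge leaving the tree is 4-6 (2); add 4.
Step 3: cheapest edge leaving the tree is 1-4 (5); add 1.
Step 4: cheapest edge leaving the tree is 0-6 (6); add 0.
Step 5: cheapest edge leaving the tree is 0-7 (3); add 7.
Step 6: cheapest edge leaving the tree is 3-6 (6); add 3.
Step 7: cheapest edge leaving the tree is 3-8 (3); add 8.
Step 8: cheapest edge leaving the tree is 2-8 (10); add 2.
MST edges: 5-6, 4-6, 1-4, 0-6, 0-7, 3-6, 3-8, 2-8; total weight 8+2+5+6+3+6+3+10 = 43.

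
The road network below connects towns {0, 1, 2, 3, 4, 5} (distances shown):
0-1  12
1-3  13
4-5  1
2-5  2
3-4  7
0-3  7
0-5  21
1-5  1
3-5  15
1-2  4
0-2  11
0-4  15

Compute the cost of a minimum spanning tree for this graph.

Kruskal: consider edges lightest-first.
1-5 (1): add. Components now {0} {1,5} {2} {3} {4}
4-5 (1): add. Components now {0} {1,4,5} {2} {3}
2-5 (2): add. Components now {0} {1,2,4,5} {3}
1-2 (4): skip — 1 and 2 already connected.
0-3 (7): add. Components now {0,3} {1,2,4,5}
3-4 (7): add. Components now {0,1,2,3,4,5}
MST edges: 1-5, 4-5, 2-5, 0-3, 3-4; total weight 1+1+2+7+7 = 18.

18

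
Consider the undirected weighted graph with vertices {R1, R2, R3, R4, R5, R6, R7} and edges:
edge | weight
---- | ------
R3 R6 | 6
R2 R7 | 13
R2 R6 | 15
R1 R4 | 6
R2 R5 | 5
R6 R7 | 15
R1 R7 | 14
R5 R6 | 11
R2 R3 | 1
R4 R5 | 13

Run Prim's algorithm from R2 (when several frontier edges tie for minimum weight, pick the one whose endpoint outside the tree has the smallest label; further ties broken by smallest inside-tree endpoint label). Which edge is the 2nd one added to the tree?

Prim's algorithm from R2:
Step 1: cheapest edge leaving the tree is R2 R3 (1); add R3.
Step 2: cheapest edge leaving the tree is R2 R5 (5); add R5.
Step 3: cheapest edge leaving the tree is R3 R6 (6); add R6.
Step 4: cheapest edge leaving the tree is R4 R5 (13); add R4.
Step 5: cheapest edge leaving the tree is R1 R4 (6); add R1.
Step 6: cheapest edge leaving the tree is R2 R7 (13); add R7.
The 2nd edge added is R2 R5.

R2-R5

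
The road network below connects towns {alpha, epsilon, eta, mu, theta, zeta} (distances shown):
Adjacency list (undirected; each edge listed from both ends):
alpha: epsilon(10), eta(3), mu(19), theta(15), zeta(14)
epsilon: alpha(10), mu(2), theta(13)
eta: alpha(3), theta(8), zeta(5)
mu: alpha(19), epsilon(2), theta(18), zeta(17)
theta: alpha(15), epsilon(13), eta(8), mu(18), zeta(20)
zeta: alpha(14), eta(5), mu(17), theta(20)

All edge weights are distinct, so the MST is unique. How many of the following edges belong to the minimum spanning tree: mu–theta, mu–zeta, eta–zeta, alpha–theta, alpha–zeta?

1

Kruskal: consider edges lightest-first.
epsilon–mu (2): add. Components now {eta} {epsilon,mu} {theta} {zeta} {alpha}
alpha–eta (3): add. Components now {alpha,eta} {epsilon,mu} {theta} {zeta}
eta–zeta (5): add. Components now {alpha,eta,zeta} {epsilon,mu} {theta}
eta–theta (8): add. Components now {alpha,eta,theta,zeta} {epsilon,mu}
alpha–epsilon (10): add. Components now {alpha,epsilon,eta,mu,theta,zeta}
MST edge set: {epsilon–mu, alpha–eta, eta–zeta, eta–theta, alpha–epsilon}.
Of the listed edges, {eta–zeta} are in the MST → 1.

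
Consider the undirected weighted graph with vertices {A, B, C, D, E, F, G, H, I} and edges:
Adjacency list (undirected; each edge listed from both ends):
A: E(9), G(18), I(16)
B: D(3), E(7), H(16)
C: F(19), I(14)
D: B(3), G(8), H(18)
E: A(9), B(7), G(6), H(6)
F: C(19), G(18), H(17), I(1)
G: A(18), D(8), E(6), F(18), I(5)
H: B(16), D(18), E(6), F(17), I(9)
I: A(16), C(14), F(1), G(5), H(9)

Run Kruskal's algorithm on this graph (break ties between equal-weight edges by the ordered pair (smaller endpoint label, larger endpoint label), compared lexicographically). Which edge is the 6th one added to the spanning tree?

B-E

Sort edges by weight, then run Kruskal:
F–I (1): add — endpoints in different components.
B–D (3): add — endpoints in different components.
G–I (5): add — endpoints in different components.
E–G (6): add — endpoints in different components.
E–H (6): add — endpoints in different components.
B–E (7): add — endpoints in different components.
D–G (8): skip — D and G already connected.
A–E (9): add — endpoints in different components.
H–I (9): skip — H and I already connected.
C–I (14): add — endpoints in different components.
The 6th edge added is B–E.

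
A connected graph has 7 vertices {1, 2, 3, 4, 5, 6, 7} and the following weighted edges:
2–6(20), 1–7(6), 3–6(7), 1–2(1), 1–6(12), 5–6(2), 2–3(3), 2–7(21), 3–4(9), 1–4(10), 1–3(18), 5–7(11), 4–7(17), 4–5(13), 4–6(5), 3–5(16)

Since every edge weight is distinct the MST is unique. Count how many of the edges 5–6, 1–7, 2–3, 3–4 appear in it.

3

Kruskal's algorithm — process edges by increasing weight (ties by edge label):
1–2 (1): add. Components now {1,2} {3} {4} {5} {6} {7}
5–6 (2): add. Components now {1,2} {3} {4} {5,6} {7}
2–3 (3): add. Components now {1,2,3} {4} {5,6} {7}
4–6 (5): add. Components now {1,2,3} {4,5,6} {7}
1–7 (6): add. Components now {1,2,3,7} {4,5,6}
3–6 (7): add. Components now {1,2,3,4,5,6,7}
MST edge set: {1–2, 5–6, 2–3, 4–6, 1–7, 3–6}.
Of the listed edges, {5–6, 1–7, 2–3} are in the MST → 3.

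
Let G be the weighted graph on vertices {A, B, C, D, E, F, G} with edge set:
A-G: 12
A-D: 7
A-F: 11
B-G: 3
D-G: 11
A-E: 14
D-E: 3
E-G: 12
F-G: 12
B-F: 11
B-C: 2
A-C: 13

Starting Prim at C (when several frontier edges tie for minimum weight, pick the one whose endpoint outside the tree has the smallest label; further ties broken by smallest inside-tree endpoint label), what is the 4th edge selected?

D-E

Grow the tree from C using Prim:
Step 1: cheapest edge leaving the tree is B-C (2); add B.
Step 2: cheapest edge leaving the tree is B-G (3); add G.
Step 3: cheapest edge leaving the tree is D-G (11); add D.
Step 4: cheapest edge leaving the tree is D-E (3); add E.
Step 5: cheapest edge leaving the tree is A-D (7); add A.
Step 6: cheapest edge leaving the tree is A-F (11); add F.
The 4th edge added is D-E.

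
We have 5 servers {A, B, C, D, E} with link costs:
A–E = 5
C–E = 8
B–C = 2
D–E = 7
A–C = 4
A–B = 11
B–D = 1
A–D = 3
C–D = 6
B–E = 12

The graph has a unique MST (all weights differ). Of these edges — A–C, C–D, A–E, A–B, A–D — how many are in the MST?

Sort edges by weight, then run Kruskal:
B–D (1): add. Components now {A} {B,D} {C} {E}
B–C (2): add. Components now {A} {B,C,D} {E}
A–D (3): add. Components now {A,B,C,D} {E}
A–C (4): skip — A and C already connected.
A–E (5): add. Components now {A,B,C,D,E}
MST edge set: {B–D, B–C, A–D, A–E}.
Of the listed edges, {A–E, A–D} are in the MST → 2.

2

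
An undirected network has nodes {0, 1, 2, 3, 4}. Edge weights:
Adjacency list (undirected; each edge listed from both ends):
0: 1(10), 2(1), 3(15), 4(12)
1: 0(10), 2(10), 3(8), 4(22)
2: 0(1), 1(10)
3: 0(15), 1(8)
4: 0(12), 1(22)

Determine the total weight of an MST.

31

Kruskal: consider edges lightest-first.
0—2 (1): add — endpoints in different components.
1—3 (8): add — endpoints in different components.
0—1 (10): add — endpoints in different components.
1—2 (10): skip — 1 and 2 already connected.
0—4 (12): add — endpoints in different components.
MST edges: 0—2, 1—3, 0—1, 0—4; total weight 1+8+10+12 = 31.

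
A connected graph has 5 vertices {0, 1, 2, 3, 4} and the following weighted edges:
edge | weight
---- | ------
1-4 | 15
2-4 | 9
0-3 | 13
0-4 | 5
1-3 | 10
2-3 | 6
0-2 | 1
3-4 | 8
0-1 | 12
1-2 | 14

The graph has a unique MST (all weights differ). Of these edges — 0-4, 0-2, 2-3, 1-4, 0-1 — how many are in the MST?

Kruskal's algorithm — process edges by increasing weight (ties by edge label):
0-2 (1): add — endpoints in different components.
0-4 (5): add — endpoints in different components.
2-3 (6): add — endpoints in different components.
3-4 (8): skip — 3 and 4 already connected.
2-4 (9): skip — 2 and 4 already connected.
1-3 (10): add — endpoints in different components.
MST edge set: {0-2, 0-4, 2-3, 1-3}.
Of the listed edges, {0-4, 0-2, 2-3} are in the MST → 3.

3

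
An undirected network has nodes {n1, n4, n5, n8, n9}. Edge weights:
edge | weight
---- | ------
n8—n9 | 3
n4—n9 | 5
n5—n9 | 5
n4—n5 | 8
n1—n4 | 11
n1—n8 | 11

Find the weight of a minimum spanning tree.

24

Kruskal's algorithm — process edges by increasing weight (ties by edge label):
n8—n9 (3): add — endpoints in different components.
n4—n9 (5): add — endpoints in different components.
n5—n9 (5): add — endpoints in different components.
n4—n5 (8): skip — n5 and n4 already connected.
n1—n4 (11): add — endpoints in different components.
MST edges: n8—n9, n4—n9, n5—n9, n1—n4; total weight 3+5+5+11 = 24.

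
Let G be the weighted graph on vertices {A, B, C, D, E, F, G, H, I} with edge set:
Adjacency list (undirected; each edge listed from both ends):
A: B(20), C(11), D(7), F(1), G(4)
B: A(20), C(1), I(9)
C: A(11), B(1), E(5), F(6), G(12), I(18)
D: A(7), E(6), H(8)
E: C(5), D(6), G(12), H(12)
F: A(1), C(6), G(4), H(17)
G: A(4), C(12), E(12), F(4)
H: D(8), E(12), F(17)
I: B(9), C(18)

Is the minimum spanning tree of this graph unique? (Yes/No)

No

Sort edges by weight, then run Kruskal:
A—F (1): add — endpoints in different components.
B—C (1): add — endpoints in different components.
A—G (4): add — endpoints in different components.
F—G (4): skip — F and G already connected.
C—E (5): add — endpoints in different components.
C—F (6): add — endpoints in different components.
D—E (6): add — endpoints in different components.
A—D (7): skip — A and D already connected.
D—H (8): add — endpoints in different components.
B—I (9): add — endpoints in different components.
Non-tree edge F—G has weight 4, equal to the heaviest edge on its tree cycle — swapping gives another MST of the same weight. Not unique.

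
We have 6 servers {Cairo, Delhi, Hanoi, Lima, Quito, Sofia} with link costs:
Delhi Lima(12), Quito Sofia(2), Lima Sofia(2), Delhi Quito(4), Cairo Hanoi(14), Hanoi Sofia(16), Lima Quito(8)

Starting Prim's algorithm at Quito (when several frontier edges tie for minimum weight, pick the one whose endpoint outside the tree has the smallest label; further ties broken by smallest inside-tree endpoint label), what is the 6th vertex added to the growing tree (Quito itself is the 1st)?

Cairo

Prim's algorithm from Quito:
Step 1: frontier [Quito Sofia 2, Delhi Quito 4, Lima Quito 8] → take Quito Sofia (2); add Sofia.
Step 2: frontier [Delhi Quito 4, Lima Quito 8, Lima Sofia 2, Hanoi Sofia 16] → take Lima Sofia (2); add Lima.
Step 3: frontier [Delhi Lima 12, Delhi Quito 4, Hanoi Sofia 16] → take Delhi Quito (4); add Delhi.
Step 4: frontier [Hanoi Sofia 16] → take Hanoi Sofia (16); add Hanoi.
Step 5: frontier [Cairo Hanoi 14] → take Cairo Hanoi (14); add Cairo.
Vertex order: Quito, Sofia, Lima, Delhi, Hanoi, Cairo. The 6th vertex is Cairo.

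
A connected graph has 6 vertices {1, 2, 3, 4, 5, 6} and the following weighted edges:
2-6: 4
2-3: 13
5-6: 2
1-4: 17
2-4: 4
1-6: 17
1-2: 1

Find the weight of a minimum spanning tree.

24

Kruskal: consider edges lightest-first.
1-2 (1): add — endpoints in different components.
5-6 (2): add — endpoints in different components.
2-4 (4): add — endpoints in different components.
2-6 (4): add — endpoints in different components.
2-3 (13): add — endpoints in different components.
MST edges: 1-2, 5-6, 2-4, 2-6, 2-3; total weight 1+2+4+4+13 = 24.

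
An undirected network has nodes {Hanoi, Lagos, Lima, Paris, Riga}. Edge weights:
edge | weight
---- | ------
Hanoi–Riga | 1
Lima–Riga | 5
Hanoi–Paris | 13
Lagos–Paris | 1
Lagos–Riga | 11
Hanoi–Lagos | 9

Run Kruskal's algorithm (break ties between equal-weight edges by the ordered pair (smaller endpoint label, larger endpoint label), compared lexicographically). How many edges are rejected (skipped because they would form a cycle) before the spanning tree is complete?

Kruskal's algorithm — process edges by increasing weight (ties by edge label):
Hanoi–Riga (1): add — endpoints in different components.
Lagos–Paris (1): add — endpoints in different components.
Lima–Riga (5): add — endpoints in different components.
Hanoi–Lagos (9): add — endpoints in different components.
Edges rejected before the tree was complete: 0.

0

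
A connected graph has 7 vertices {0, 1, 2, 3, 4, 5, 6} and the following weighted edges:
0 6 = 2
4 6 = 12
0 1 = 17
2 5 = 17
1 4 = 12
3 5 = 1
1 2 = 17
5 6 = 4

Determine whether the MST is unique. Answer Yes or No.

Sort edges by weight, then run Kruskal:
3 5 (1): add. Components now {0} {1} {2} {3,5} {4} {6}
0 6 (2): add. Components now {0,6} {1} {2} {3,5} {4}
5 6 (4): add. Components now {0,3,5,6} {1} {2} {4}
1 4 (12): add. Components now {0,3,5,6} {1,4} {2}
4 6 (12): add. Components now {0,1,3,4,5,6} {2}
0 1 (17): skip — 0 and 1 already connected.
1 2 (17): add. Components now {0,1,2,3,4,5,6}
Non-tree edge 2 5 has weight 17, equal to the heaviest edge on its tree cycle — swapping gives another MST of the same weight. Not unique.

No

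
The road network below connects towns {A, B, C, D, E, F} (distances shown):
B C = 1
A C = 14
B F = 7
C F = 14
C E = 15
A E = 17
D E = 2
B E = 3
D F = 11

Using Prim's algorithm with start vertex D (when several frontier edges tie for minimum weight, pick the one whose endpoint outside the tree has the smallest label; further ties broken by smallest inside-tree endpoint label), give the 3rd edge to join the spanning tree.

Prim, starting at D.
Step 1: cheapest edge leaving the tree is D E (2); add E.
Step 2: cheapest edge leaving the tree is B E (3); add B.
Step 3: cheapest edge leaving the tree is B C (1); add C.
Step 4: cheapest edge leaving the tree is B F (7); add F.
Step 5: cheapest edge leaving the tree is A C (14); add A.
The 3rd edge added is B C.

B-C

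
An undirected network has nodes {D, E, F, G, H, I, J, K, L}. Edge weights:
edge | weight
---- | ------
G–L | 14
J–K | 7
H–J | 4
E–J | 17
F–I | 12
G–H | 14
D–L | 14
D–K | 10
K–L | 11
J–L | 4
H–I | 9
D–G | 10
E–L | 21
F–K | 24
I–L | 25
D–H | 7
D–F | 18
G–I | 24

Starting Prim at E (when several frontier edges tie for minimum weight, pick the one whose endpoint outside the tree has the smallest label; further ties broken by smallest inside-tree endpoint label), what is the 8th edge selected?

Prim's algorithm from E:
Step 1: cheapest edge leaving the tree is E–J (17); add J.
Step 2: cheapest edge leaving the tree is H–J (4); add H.
Step 3: cheapest edge leaving the tree is J–L (4); add L.
Step 4: cheapest edge leaving the tree is D–H (7); add D.
Step 5: cheapest edge leaving the tree is J–K (7); add K.
Step 6: cheapest edge leaving the tree is H–I (9); add I.
Step 7: cheapest edge leaving the tree is D–G (10); add G.
Step 8: cheapest edge leaving the tree is F–I (12); add F.
The 8th edge added is F–I.

F-I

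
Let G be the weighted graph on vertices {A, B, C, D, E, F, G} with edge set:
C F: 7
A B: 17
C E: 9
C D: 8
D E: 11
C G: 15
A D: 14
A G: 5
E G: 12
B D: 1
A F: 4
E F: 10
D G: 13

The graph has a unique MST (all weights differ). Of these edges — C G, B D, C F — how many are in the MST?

2

Sort edges by weight, then run Kruskal:
B D (1): add — endpoints in different components.
A F (4): add — endpoints in different components.
A G (5): add — endpoints in different components.
C F (7): add — endpoints in different components.
C D (8): add — endpoints in different components.
C E (9): add — endpoints in different components.
MST edge set: {B D, A F, A G, C F, C D, C E}.
Of the listed edges, {B D, C F} are in the MST → 2.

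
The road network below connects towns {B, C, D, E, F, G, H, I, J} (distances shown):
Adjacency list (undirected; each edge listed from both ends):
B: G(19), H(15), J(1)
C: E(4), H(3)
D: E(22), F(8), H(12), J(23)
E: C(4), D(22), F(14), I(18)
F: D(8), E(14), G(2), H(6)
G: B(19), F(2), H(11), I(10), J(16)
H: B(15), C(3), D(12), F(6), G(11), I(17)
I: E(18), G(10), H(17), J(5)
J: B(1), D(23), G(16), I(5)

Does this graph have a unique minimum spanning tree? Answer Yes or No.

Yes

Sort edges by weight, then run Kruskal:
B-J (1): add — endpoints in different components.
F-G (2): add — endpoints in different components.
C-H (3): add — endpoints in different components.
C-E (4): add — endpoints in different components.
I-J (5): add — endpoints in different components.
F-H (6): add — endpoints in different components.
D-F (8): add — endpoints in different components.
G-I (10): add — endpoints in different components.
Every non-tree edge has weight strictly greater than the heaviest edge on the tree path between its endpoints, so the MST is unique.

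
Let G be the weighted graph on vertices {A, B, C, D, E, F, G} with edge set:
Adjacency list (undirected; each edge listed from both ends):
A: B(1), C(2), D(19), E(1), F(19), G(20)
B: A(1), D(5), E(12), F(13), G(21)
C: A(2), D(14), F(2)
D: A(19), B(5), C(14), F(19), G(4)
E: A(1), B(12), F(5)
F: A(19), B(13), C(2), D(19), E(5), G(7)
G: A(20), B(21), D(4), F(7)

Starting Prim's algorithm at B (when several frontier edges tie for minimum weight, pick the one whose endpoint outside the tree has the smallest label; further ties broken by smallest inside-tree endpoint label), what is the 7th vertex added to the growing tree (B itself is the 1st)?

G

Prim, starting at B.
Step 1: cheapest edge leaving the tree is A—B (1); add A.
Step 2: cheapest edge leaving the tree is A—E (1); add E.
Step 3: cheapest edge leaving the tree is A—C (2); add C.
Step 4: cheapest edge leaving the tree is C—F (2); add F.
Step 5: cheapest edge leaving the tree is B—D (5); add D.
Step 6: cheapest edge leaving the tree is D—G (4); add G.
Vertex order: B, A, E, C, F, D, G. The 7th vertex is G.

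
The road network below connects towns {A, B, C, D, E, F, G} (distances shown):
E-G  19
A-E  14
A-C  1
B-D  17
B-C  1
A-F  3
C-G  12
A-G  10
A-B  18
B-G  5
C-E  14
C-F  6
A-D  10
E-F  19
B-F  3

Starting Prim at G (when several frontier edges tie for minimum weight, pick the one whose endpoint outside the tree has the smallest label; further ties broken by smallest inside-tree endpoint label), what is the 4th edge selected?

A-F

Grow the tree from G using Prim:
Step 1: cheapest edge leaving the tree is B-G (5); add B.
Step 2: cheapest edge leaving the tree is B-C (1); add C.
Step 3: cheapest edge leaving the tree is A-C (1); add A.
Step 4: cheapest edge leaving the tree is A-F (3); add F.
Step 5: cheapest edge leaving the tree is A-D (10); add D.
Step 6: cheapest edge leaving the tree is A-E (14); add E.
The 4th edge added is A-F.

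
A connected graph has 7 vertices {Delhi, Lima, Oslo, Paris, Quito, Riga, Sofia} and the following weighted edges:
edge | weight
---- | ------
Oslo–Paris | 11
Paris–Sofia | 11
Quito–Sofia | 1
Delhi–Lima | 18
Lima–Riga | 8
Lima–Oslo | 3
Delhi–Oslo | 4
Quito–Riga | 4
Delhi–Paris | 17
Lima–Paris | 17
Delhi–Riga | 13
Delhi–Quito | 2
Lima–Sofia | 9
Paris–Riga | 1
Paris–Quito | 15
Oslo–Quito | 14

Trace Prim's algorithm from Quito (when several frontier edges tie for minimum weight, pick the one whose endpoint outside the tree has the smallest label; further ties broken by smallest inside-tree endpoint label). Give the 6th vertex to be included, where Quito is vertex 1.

Prim's algorithm from Quito:
Step 1: cheapest edge leaving the tree is Quito–Sofia (1); add Sofia.
Step 2: cheapest edge leaving the tree is Delhi–Quito (2); add Delhi.
Step 3: cheapest edge leaving the tree is Delhi–Oslo (4); add Oslo.
Step 4: cheapest edge leaving the tree is Lima–Oslo (3); add Lima.
Step 5: cheapest edge leaving the tree is Quito–Riga (4); add Riga.
Step 6: cheapest edge leaving the tree is Paris–Riga (1); add Paris.
Vertex order: Quito, Sofia, Delhi, Oslo, Lima, Riga, Paris. The 6th vertex is Riga.

Riga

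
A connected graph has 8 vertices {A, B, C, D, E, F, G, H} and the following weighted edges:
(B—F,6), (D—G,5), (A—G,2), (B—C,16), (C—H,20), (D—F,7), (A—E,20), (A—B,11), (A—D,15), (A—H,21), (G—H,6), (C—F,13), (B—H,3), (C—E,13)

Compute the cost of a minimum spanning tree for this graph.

Prim, starting at F.
Step 1: cheapest edge leaving the tree is B—F (6); add B.
Step 2: cheapest edge leaving the tree is B—H (3); add H.
Step 3: cheapest edge leaving the tree is G—H (6); add G.
Step 4: cheapest edge leaving the tree is A—G (2); add A.
Step 5: cheapest edge leaving the tree is D—G (5); add D.
Step 6: cheapest edge leaving the tree is C—F (13); add C.
Step 7: cheapest edge leaving the tree is C—E (13); add E.
MST edges: B—F, B—H, G—H, A—G, D—G, C—F, C—E; total weight 6+3+6+2+5+13+13 = 48.

48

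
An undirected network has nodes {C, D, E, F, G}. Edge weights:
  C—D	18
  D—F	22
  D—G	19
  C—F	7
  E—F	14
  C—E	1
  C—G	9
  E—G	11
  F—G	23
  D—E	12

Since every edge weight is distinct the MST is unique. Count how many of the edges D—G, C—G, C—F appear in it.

Kruskal's algorithm — process edges by increasing weight (ties by edge label):
C—E (1): add — endpoints in different components.
C—F (7): add — endpoints in different components.
C—G (9): add — endpoints in different components.
E—G (11): skip — E and G already connected.
D—E (12): add — endpoints in different components.
MST edge set: {C—E, C—F, C—G, D—E}.
Of the listed edges, {C—G, C—F} are in the MST → 2.

2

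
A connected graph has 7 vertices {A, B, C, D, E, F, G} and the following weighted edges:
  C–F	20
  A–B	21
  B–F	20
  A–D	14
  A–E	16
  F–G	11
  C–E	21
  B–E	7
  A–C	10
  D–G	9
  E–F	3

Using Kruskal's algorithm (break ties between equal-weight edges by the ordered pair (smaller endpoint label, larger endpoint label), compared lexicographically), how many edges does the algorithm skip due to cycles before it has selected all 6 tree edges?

0

Sort edges by weight, then run Kruskal:
E–F (3): add — endpoints in different components.
B–E (7): add — endpoints in different components.
D–G (9): add — endpoints in different components.
A–C (10): add — endpoints in different components.
F–G (11): add — endpoints in different components.
A–D (14): add — endpoints in different components.
Edges rejected before the tree was complete: 0.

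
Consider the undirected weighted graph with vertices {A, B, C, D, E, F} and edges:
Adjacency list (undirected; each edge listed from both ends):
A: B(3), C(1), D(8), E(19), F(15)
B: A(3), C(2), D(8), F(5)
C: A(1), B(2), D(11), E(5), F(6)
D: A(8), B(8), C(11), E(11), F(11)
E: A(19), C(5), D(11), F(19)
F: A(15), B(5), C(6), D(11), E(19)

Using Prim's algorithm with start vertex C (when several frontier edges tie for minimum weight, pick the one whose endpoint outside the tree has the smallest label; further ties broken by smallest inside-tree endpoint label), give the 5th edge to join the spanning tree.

Prim's algorithm from C:
Step 1: cheapest edge leaving the tree is A-C (1); add A.
Step 2: cheapest edge leaving the tree is B-C (2); add B.
Step 3: cheapest edge leaving the tree is C-E (5); add E.
Step 4: cheapest edge leaving the tree is B-F (5); add F.
Step 5: cheapest edge leaving the tree is A-D (8); add D.
The 5th edge added is A-D.

A-D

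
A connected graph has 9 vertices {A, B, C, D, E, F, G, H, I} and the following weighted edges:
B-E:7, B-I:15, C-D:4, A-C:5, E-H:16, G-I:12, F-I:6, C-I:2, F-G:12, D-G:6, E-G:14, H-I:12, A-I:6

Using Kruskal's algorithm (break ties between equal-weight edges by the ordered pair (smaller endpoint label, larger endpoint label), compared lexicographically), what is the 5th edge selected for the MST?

Kruskal: consider edges lightest-first.
C-I (2): add — endpoints in different components.
C-D (4): add — endpoints in different components.
A-C (5): add — endpoints in different components.
A-I (6): skip — A and I already connected.
D-G (6): add — endpoints in different components.
F-I (6): add — endpoints in different components.
B-E (7): add — endpoints in different components.
F-G (12): skip — F and G already connected.
G-I (12): skip — G and I already connected.
H-I (12): add — endpoints in different components.
E-G (14): add — endpoints in different components.
The 5th edge added is F-I.

F-I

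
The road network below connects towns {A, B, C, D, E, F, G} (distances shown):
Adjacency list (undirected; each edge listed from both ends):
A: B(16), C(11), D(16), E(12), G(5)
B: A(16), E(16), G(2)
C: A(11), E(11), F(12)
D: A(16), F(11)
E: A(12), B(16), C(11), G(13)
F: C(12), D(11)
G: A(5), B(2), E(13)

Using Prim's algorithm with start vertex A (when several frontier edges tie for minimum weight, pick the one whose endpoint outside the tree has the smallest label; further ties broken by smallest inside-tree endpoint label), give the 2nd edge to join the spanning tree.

Prim's algorithm from A:
Step 1: cheapest edge leaving the tree is A—G (5); add G.
Step 2: cheapest edge leaving the tree is B—G (2); add B.
Step 3: cheapest edge leaving the tree is A—C (11); add C.
Step 4: cheapest edge leaving the tree is C—E (11); add E.
Step 5: cheapest edge leaving the tree is C—F (12); add F.
Step 6: cheapest edge leaving the tree is D—F (11); add D.
The 2nd edge added is B—G.

B-G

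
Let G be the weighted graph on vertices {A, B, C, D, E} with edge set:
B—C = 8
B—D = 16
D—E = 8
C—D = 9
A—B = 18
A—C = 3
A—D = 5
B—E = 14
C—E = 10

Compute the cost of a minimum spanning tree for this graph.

Kruskal's algorithm — process edges by increasing weight (ties by edge label):
A—C (3): add — endpoints in different components.
A—D (5): add — endpoints in different components.
B—C (8): add — endpoints in different components.
D—E (8): add — endpoints in different components.
MST edges: A—C, A—D, B—C, D—E; total weight 3+5+8+8 = 24.

24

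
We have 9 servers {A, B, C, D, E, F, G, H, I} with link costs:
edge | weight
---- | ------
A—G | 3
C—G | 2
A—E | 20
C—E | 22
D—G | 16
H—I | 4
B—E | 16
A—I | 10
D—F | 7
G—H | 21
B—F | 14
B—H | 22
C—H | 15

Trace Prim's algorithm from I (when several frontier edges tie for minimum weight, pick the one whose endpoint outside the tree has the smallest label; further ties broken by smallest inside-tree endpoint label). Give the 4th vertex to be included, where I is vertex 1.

Prim's algorithm from I:
Step 1: frontier [H—I 4, A—I 10] → take H—I (4); add H.
Step 2: frontier [C—H 15, G—H 21, B—H 22, A—I 10] → take A—I (10); add A.
Step 3: frontier [A—G 3, A—E 20, C—H 15, G—H 21, B—H 22] → take A—G (3); add G.
Step 4: frontier [A—E 20, C—G 2, D—G 16, C—H 15, B—H 22] → take C—G (2); add C.
Step 5: frontier [A—E 20, C—E 22, D—G 16, B—H 22] → take D—G (16); add D.
Step 6: frontier [A—E 20, C—E 22, D—F 7, B—H 22] → take D—F (7); add F.
Step 7: frontier [A—E 20, C—E 22, B—F 14, B—H 22] → take B—F (14); add B.
Step 8: frontier [A—E 20, B—E 16, C—E 22] → take B—E (16); add E.
Vertex order: I, H, A, G, C, D, F, B, E. The 4th vertex is G.

G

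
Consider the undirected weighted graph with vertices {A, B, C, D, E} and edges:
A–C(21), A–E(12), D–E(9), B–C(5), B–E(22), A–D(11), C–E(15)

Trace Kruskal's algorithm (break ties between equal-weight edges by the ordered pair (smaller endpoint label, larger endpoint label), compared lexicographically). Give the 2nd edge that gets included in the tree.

D-E

Sort edges by weight, then run Kruskal:
B–C (5): add. Components now {A} {B,C} {D} {E}
D–E (9): add. Components now {A} {B,C} {D,E}
A–D (11): add. Components now {A,D,E} {B,C}
A–E (12): skip — A and E already connected.
C–E (15): add. Components now {A,B,C,D,E}
The 2nd edge added is D–E.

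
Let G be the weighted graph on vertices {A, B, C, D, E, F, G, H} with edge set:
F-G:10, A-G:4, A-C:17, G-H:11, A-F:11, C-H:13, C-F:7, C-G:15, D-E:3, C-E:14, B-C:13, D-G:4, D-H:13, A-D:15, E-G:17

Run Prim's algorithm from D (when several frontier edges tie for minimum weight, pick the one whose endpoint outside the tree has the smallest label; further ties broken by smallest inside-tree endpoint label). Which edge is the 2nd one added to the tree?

Prim's algorithm from D:
Step 1: cheapest edge leaving the tree is D-E (3); add E.
Step 2: cheapest edge leaving the tree is D-G (4); add G.
Step 3: cheapest edge leaving the tree is A-G (4); add A.
Step 4: cheapest edge leaving the tree is F-G (10); add F.
Step 5: cheapest edge leaving the tree is C-F (7); add C.
Step 6: cheapest edge leaving the tree is G-H (11); add H.
Step 7: cheapest edge leaving the tree is B-C (13); add B.
The 2nd edge added is D-G.

D-G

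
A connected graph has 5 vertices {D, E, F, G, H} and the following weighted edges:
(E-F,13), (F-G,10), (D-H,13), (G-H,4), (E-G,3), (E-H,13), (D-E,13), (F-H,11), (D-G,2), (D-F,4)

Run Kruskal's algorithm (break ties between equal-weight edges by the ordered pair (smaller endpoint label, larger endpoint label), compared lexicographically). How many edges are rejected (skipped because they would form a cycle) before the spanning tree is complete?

Kruskal's algorithm — process edges by increasing weight (ties by edge label):
D-G (2): add — endpoints in different components.
E-G (3): add — endpoints in different components.
D-F (4): add — endpoints in different components.
G-H (4): add — endpoints in different components.
Edges rejected before the tree was complete: 0.

0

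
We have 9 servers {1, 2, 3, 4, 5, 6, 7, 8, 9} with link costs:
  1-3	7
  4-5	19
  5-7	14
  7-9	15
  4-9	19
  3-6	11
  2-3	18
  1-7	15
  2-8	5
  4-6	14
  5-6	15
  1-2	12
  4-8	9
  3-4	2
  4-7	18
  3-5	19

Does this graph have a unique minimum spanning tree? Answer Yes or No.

Kruskal's algorithm — process edges by increasing weight (ties by edge label):
3-4 (2): add — endpoints in different components.
2-8 (5): add — endpoints in different components.
1-3 (7): add — endpoints in different components.
4-8 (9): add — endpoints in different components.
3-6 (11): add — endpoints in different components.
1-2 (12): skip — 1 and 2 already connected.
4-6 (14): skip — 4 and 6 already connected.
5-7 (14): add — endpoints in different components.
1-7 (15): add — endpoints in different components.
5-6 (15): skip — 5 and 6 already connected.
7-9 (15): add — endpoints in different components.
Non-tree edge 5-6 has weight 15, equal to the heaviest edge on its tree cycle — swapping gives another MST of the same weight. Not unique.

No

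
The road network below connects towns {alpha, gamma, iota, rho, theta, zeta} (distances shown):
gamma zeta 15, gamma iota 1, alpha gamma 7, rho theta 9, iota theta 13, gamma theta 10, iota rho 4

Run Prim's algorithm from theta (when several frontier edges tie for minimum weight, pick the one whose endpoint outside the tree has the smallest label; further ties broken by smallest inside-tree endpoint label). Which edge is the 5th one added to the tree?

Grow the tree from theta using Prim:
Step 1: frontier [rho theta 9, gamma theta 10, iota theta 13] → take rho theta (9); add rho.
Step 2: frontier [iota rho 4, gamma theta 10, iota theta 13] → take iota rho (4); add iota.
Step 3: frontier [gamma iota 1, gamma theta 10] → take gamma iota (1); add gamma.
Step 4: frontier [alpha gamma 7, gamma zeta 15] → take alpha gamma (7); add alpha.
Step 5: frontier [gamma zeta 15] → take gamma zeta (15); add zeta.
The 5th edge added is gamma zeta.

gamma-zeta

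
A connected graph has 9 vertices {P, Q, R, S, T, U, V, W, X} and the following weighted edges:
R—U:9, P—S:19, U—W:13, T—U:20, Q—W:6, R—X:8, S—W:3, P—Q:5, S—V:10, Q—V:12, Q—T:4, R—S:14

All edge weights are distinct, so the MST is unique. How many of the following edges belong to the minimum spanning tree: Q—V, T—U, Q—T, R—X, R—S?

Kruskal: consider edges lightest-first.
S—W (3): add — endpoints in different components.
Q—T (4): add — endpoints in different components.
P—Q (5): add — endpoints in different components.
Q—W (6): add — endpoints in different components.
R—X (8): add — endpoints in different components.
R—U (9): add — endpoints in different components.
S—V (10): add — endpoints in different components.
Q—V (12): skip — Q and V already connected.
U—W (13): add — endpoints in different components.
MST edge set: {S—W, Q—T, P—Q, Q—W, R—X, R—U, S—V, U—W}.
Of the listed edges, {Q—T, R—X} are in the MST → 2.

2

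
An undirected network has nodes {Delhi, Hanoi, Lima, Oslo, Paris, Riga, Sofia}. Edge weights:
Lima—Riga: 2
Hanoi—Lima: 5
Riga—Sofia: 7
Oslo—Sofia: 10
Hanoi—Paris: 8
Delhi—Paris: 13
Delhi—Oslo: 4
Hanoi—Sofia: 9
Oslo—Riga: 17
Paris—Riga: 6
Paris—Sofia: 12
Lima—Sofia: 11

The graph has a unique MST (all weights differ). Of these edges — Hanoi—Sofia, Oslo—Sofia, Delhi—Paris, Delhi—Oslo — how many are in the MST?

2

Sort edges by weight, then run Kruskal:
Lima—Riga (2): add. Components now {Lima,Riga} {Sofia} {Oslo} {Hanoi} {Paris} {Delhi}
Delhi—Oslo (4): add. Components now {Lima,Riga} {Sofia} {Delhi,Oslo} {Hanoi} {Paris}
Hanoi—Lima (5): add. Components now {Hanoi,Lima,Riga} {Sofia} {Delhi,Oslo} {Paris}
Paris—Riga (6): add. Components now {Hanoi,Lima,Paris,Riga} {Sofia} {Delhi,Oslo}
Riga—Sofia (7): add. Components now {Hanoi,Lima,Paris,Riga,Sofia} {Delhi,Oslo}
Hanoi—Paris (8): skip — Hanoi and Paris already connected.
Hanoi—Sofia (9): skip — Sofia and Hanoi already connected.
Oslo—Sofia (10): add. Components now {Delhi,Hanoi,Lima,Oslo,Paris,Riga,Sofia}
MST edge set: {Lima—Riga, Delhi—Oslo, Hanoi—Lima, Paris—Riga, Riga—Sofia, Oslo—Sofia}.
Of the listed edges, {Oslo—Sofia, Delhi—Oslo} are in the MST → 2.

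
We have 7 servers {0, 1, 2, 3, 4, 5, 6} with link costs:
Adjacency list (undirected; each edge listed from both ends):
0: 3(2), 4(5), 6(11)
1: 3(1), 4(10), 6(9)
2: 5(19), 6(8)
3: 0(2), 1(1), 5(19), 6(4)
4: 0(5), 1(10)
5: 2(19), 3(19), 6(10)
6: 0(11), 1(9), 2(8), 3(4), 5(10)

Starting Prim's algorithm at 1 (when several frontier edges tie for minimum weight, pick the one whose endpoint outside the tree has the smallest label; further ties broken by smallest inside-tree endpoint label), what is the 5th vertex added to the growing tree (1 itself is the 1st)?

Prim's algorithm from 1:
Step 1: frontier [1 3 1, 1 6 9, 1 4 10] → take 1 3 (1); add 3.
Step 2: frontier [1 6 9, 1 4 10, 0 3 2, 3 6 4, 3 5 19] → take 0 3 (2); add 0.
Step 3: frontier [0 4 5, 0 6 11, 1 6 9, 1 4 10, 3 6 4, 3 5 19] → take 3 6 (4); add 6.
Step 4: frontier [0 4 5, 1 4 10, 3 5 19, 2 6 8, 5 6 10] → take 0 4 (5); add 4.
Step 5: frontier [3 5 19, 2 6 8, 5 6 10] → take 2 6 (8); add 2.
Step 6: frontier [2 5 19, 3 5 19, 5 6 10] → take 5 6 (10); add 5.
Vertex order: 1, 3, 0, 6, 4, 2, 5. The 5th vertex is 4.

4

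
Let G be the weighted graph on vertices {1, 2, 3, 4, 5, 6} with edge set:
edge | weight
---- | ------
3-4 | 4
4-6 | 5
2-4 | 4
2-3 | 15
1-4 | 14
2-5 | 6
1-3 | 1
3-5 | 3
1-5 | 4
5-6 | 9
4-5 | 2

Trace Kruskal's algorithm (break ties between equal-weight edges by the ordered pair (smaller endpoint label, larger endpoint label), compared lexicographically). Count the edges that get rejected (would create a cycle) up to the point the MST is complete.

Kruskal's algorithm — process edges by increasing weight (ties by edge label):
1-3 (1): add. Components now {1,3} {2} {4} {5} {6}
4-5 (2): add. Components now {1,3} {2} {4,5} {6}
3-5 (3): add. Components now {1,3,4,5} {2} {6}
1-5 (4): skip — 1 and 5 already connected.
2-4 (4): add. Components now {1,2,3,4,5} {6}
3-4 (4): skip — 3 and 4 already connected.
4-6 (5): add. Components now {1,2,3,4,5,6}
Edges rejected before the tree was complete: 2.

2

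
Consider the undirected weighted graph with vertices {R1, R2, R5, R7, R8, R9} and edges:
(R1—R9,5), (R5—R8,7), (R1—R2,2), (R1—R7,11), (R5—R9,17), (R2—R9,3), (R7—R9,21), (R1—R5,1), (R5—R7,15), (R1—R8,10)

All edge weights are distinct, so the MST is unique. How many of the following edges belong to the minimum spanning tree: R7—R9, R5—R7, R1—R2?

Kruskal: consider edges lightest-first.
R1—R5 (1): add — endpoints in different components.
R1—R2 (2): add — endpoints in different components.
R2—R9 (3): add — endpoints in different components.
R1—R9 (5): skip — R9 and R1 already connected.
R5—R8 (7): add — endpoints in different components.
R1—R8 (10): skip — R8 and R1 already connected.
R1—R7 (11): add — endpoints in different components.
MST edge set: {R1—R5, R1—R2, R2—R9, R5—R8, R1—R7}.
Of the listed edges, {R1—R2} are in the MST → 1.

1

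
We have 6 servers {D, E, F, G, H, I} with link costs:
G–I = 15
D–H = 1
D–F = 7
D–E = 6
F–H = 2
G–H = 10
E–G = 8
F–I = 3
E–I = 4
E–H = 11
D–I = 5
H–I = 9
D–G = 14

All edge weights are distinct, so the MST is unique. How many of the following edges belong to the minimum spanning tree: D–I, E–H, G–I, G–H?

Kruskal's algorithm — process edges by increasing weight (ties by edge label):
D–H (1): add — endpoints in different components.
F–H (2): add — endpoints in different components.
F–I (3): add — endpoints in different components.
E–I (4): add — endpoints in different components.
D–I (5): skip — D and I already connected.
D–E (6): skip — D and E already connected.
D–F (7): skip — D and F already connected.
E–G (8): add — endpoints in different components.
MST edge set: {D–H, F–H, F–I, E–I, E–G}.
Of the listed edges, {} are in the MST → 0.

0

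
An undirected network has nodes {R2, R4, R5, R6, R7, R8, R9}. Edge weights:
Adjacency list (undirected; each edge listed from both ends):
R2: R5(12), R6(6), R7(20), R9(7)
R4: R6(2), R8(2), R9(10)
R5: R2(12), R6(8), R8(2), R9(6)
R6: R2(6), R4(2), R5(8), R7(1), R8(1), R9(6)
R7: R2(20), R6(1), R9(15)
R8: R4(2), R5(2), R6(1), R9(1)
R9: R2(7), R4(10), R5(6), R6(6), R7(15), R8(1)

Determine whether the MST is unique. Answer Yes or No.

No

Kruskal: consider edges lightest-first.
R6-R7 (1): add — endpoints in different components.
R6-R8 (1): add — endpoints in different components.
R8-R9 (1): add — endpoints in different components.
R4-R6 (2): add — endpoints in different components.
R4-R8 (2): skip — R8 and R4 already connected.
R5-R8 (2): add — endpoints in different components.
R2-R6 (6): add — endpoints in different components.
Non-tree edge R4-R8 has weight 2, equal to the heaviest edge on its tree cycle — swapping gives another MST of the same weight. Not unique.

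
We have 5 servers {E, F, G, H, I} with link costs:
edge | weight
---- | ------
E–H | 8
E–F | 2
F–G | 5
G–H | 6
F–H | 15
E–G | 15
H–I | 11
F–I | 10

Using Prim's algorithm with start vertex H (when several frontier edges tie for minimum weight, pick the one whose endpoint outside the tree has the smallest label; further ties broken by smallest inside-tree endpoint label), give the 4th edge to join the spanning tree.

Prim's algorithm from H:
Step 1: cheapest edge leaving the tree is G–H (6); add G.
Step 2: cheapest edge leaving the tree is F–G (5); add F.
Step 3: cheapest edge leaving the tree is E–F (2); add E.
Step 4: cheapest edge leaving the tree is F–I (10); add I.
The 4th edge added is F–I.

F-I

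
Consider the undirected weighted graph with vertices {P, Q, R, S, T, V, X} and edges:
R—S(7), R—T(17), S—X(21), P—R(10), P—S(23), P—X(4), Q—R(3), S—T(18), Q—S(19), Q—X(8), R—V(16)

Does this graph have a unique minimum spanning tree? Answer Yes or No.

Kruskal: consider edges lightest-first.
Q—R (3): add. Components now {X} {P} {Q,R} {V} {S} {T}
P—X (4): add. Components now {P,X} {Q,R} {V} {S} {T}
R—S (7): add. Components now {P,X} {Q,R,S} {V} {T}
Q—X (8): add. Components now {P,Q,R,S,X} {V} {T}
P—R (10): skip — P and R already connected.
R—V (16): add. Components now {P,Q,R,S,V,X} {T}
R—T (17): add. Components now {P,Q,R,S,T,V,X}
Every non-tree edge has weight strictly greater than the heaviest edge on the tree path between its endpoints, so the MST is unique.

Yes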